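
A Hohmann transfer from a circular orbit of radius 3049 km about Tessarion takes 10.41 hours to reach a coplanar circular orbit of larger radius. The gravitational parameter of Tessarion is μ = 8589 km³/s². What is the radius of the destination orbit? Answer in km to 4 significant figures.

Transfer time t = 10.41 hours = 37476 s, and t = π√(a_t³/μ).
So a_t = (μ t²/π²)^(1/3) = (8589 × (37476)² / π²)^(1/3) = 10691.8 km.
Since a_t = (r₁ + r₂)/2, r₂ = 2a_t − r₁ = 2×10691.8 − 3049 = 18334.6 km.

r₂ = 18330 km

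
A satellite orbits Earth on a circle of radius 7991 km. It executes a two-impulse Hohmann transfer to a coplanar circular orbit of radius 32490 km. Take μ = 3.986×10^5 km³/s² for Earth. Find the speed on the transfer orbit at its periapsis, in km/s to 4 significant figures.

v = 8.948 km/s

Semi-major axis of the transfer orbit: a_t = (7991 + 32490)/2 = 20240.5 km.
The periapsis of the transfer ellipse is at r = 7991 km.
Vis-viva: v = √[μ(2/r − 1/a_t)] = √[3.986×10^5 × (2/7991 − 1/20240.5)] = 8.948 km/s.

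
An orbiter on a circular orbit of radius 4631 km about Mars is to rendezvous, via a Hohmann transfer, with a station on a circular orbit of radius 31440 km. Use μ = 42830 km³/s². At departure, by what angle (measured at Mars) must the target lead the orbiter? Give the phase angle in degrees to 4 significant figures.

Transfer-ellipse semi-major axis a_t = (r₁ + r₂)/2 = (4631 + 31440)/2 = 18035.5 km.
Transfer time t = π√(a_t³/μ) = 36770 s.
The target's mean motion on its circular orbit is ω₂ = √(μ/r₂³) = 3.712×10^-5 rad/s.
Angle swept by the target during transfer: ω₂·t = 1.365 rad = 78.21°.
Arrival is 180° from departure on the ellipse, so φ = 180° − 78.21° = 101.8°.

φ = 101.8°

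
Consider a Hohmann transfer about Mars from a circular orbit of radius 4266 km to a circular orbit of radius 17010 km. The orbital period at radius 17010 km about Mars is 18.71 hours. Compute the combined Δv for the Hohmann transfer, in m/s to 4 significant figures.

Δv = 1420 m/s

From Kepler's third law T² = 4π²r³/μ at r = 17010 km, T = 18.71 hours = 18.71 × 3600 s = 67356 s: μ = 4π²r³/T² = 42827.2 km³/s².
Semi-major axis of the transfer orbit: a_t = (4266 + 17010)/2 = 10638 km.
Circular speed at r₁: v₁ = √(μ/r₁) = √(42827.2/4266) = 3.1685 km/s.
Transfer-orbit speed at r₁ (v² = μ(2/r − 1/a)): v_p = √[μ(2/r₁ − 1/a_t)] = 4.0066 km/s.
First burn Δv₁ = |v_p − v₁| = 0.8381 km/s.
At r₂, v₂ = √(μ/r₂) = 1.5867 km/s.
Transfer-orbit speed at r₂: v_a = √[μ(2/r₂ − 1/a_t)] = 1.0048 km/s.
Second burn Δv₂ = |v₂ − v_a| = 0.5819 km/s.
Total Δv = Δv₁ + Δv₂ = 1.420 km/s.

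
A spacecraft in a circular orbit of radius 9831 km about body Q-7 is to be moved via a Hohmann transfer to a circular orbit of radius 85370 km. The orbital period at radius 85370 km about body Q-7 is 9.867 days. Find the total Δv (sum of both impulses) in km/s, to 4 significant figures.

Δv = 0.9722 km/s

From Kepler's third law T² = 4π²r³/μ at r = 85370 km, T = 9.867 days = 9.867 × 86400 s = 8.525088×10^5 s: μ = 4π²r³/T² = 33797.0 km³/s².
Semi-major axis of the transfer orbit: a_t = (9831 + 85370)/2 = 47600.5 km.
Circular speed at r₁: v₁ = √(μ/r₁) = √(33797.0/9831) = 1.85413 km/s.
Transfer-orbit speed at r₁ (vis-viva equation): v_p = √[μ(2/r₁ − 1/a_t)] = 2.48306 km/s.
First burn Δv₁ = |v_p − v₁| = 0.6289 km/s.
Circular speed at r₂: v₂ = √(μ/r₂) = 0.6292 km/s.
Transfer-orbit speed at r₂: v_a = √[μ(2/r₂ − 1/a_t)] = 0.2859 km/s.
Second burn Δv₂ = |v₂ − v_a| = 0.3433 km/s.
Δv = Δv₁ + Δv₂ = 0.6289 + 0.3433 = 0.9722 km/s.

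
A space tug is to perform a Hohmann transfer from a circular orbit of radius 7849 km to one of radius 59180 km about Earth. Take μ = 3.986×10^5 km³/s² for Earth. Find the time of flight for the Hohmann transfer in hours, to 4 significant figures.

t = 8.481 hours

The Hohmann ellipse has a_t = (r₁ + r₂)/2 = 33514.5 km.
Half the transfer-orbit period gives t = π√(a_t³/μ) = 30530 s.
Converting: 30530 s ÷ 3600 s/hour = 8.481 hours.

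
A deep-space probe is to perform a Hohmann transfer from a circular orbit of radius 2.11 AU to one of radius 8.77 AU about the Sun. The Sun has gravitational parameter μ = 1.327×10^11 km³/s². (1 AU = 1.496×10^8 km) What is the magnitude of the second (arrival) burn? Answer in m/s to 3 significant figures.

Δv₂ = 3790 m/s

In km: r₁ = 2.11 × 1.496×10^8 = 3.15656×10^8 km; r₂ = 8.77 × 1.496×10^8 = 1.311992×10^9 km.
Semi-major axis of the transfer orbit: a_t = (3.15656×10^8 + 1.311992×10^9)/2 = 8.13824×10^8 km.
On the circular orbit at r = 1.311992×10^9 km, v_c = √(μ/r) = 10.057 km/s.
Vis-viva on the transfer ellipse at r = 1.311992×10^9 km gives v_t = √[μ(2/r − 1/a_t)] = 6.2634 km/s.
Δv₂ = |v_t − v_c| = |6.2634 − 10.057| = 3.794 km/s.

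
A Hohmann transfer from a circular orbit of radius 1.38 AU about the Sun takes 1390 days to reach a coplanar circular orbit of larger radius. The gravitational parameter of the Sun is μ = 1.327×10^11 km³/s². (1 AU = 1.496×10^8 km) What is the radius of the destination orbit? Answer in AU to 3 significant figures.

In km: r₁ = 1.38 × 1.496×10^8 = 2.06448×10^8 km.
Transfer time t = 1390 days = 1.20096×10^8 s, and t = π√(a_t³/μ).
So a_t = (μ t²/π²)^(1/3) = (1.327×10^11 × (1.20096×10^8)² / π²)^(1/3) = 5.7882×10^8 km.
Since a_t = (r₁ + r₂)/2, r₂ = 2a_t − r₁ = 2×5.7882×10^8 − 2.06448×10^8 = 9.51192×10^8 km.
In AU: r₂ = 9.51192×10^8 / 1.496×10^8 = 6.36 AU.

r₂ = 6.36 AU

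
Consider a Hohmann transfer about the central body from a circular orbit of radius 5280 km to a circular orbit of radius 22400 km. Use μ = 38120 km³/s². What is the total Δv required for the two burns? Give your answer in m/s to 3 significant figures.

Δv = 1230 m/s

Transfer-ellipse semi-major axis a_t = (r₁ + r₂)/2 = (5280 + 22400)/2 = 13840 km.
At r₁ the circular-orbit speed is v₁ = √(μ/r₁) = 2.6869 km/s.
On the transfer ellipse at r₁, vis-viva equation gives v_p = √[μ(2/r₁ − 1/a_t)] = 3.4183 km/s.
First burn Δv₁ = |v_p − v₁| = 0.7314 km/s.
At r₂, v₂ = √(μ/r₂) = 1.30453 km/s.
Transfer-orbit speed at r₂: v_a = √[μ(2/r₂ − 1/a_t)] = 0.805752 km/s.
Second burn Δv₂ = |v₂ − v_a| = 0.4988 km/s.
Δv = Δv₁ + Δv₂ = 0.7314 + 0.4988 = 1.230 km/s.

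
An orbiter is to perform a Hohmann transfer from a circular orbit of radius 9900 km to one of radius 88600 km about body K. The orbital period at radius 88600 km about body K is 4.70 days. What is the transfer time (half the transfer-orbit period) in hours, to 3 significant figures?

t = 23.4 hours

From Kepler's third law T² = 4π²r³/μ at r = 88600 km, T = 4.70 days = 4.70 × 86400 s = 4.0608×10^5 s: μ = 4π²r³/T² = 1.66509×10^5 km³/s².
Transfer-ellipse semi-major axis a_t = (r₁ + r₂)/2 = (9900 + 88600)/2 = 49250 km.
Transfer time t = π√(a_t³/μ) = π√((49250)³ / 1.66509×10^5) = 84150 s.
Converting: 84150 s ÷ 3600 s/hour = 23.4 hours.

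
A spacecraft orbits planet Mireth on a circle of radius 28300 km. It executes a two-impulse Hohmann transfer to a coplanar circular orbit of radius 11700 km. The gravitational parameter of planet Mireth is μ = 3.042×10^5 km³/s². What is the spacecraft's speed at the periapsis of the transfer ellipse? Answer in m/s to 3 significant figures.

v = 6070 m/s

The Hohmann ellipse has a_t = (r₁ + r₂)/2 = 20000 km.
At periapsis, r = 11700 km.
Applying v² = μ(2/r − 1/a_t): v = 6.065 km/s.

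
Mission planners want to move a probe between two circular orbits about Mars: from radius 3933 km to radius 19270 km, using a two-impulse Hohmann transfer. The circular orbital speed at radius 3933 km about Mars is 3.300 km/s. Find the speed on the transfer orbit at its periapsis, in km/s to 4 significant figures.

v = 4.253 km/s

From the circular-orbit relation v² = μ/r at r = 3933 km: μ = v²r = (3.300)² × 3933 = 42830.4 km³/s².
Transfer-ellipse semi-major axis a_t = (r₁ + r₂)/2 = (3933 + 19270)/2 = 11601.5 km.
At periapsis, r = 3933 km.
From the vis-viva equation, v = √[μ(2/r − 1/a_t)] = 4.253 km/s.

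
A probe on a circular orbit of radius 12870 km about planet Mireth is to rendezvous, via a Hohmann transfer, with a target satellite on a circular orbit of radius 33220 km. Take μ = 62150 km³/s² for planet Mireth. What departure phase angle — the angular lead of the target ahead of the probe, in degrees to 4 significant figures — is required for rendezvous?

φ = 76.00°

Semi-major axis of the transfer orbit: a_t = (12870 + 33220)/2 = 23045 km.
The half-period of the transfer ellipse is t = π√(a_t³/μ) = 44090 s.
The target's mean motion on its circular orbit is ω₂ = √(μ/r₂³) = 4.117×10^-5 rad/s.
Angle swept by the target during transfer: ω₂·t = 1.815 rad = 104.0°.
The probe traverses 180° on the transfer ellipse, so the target must lead by 180° − 104.0° = 76.00°.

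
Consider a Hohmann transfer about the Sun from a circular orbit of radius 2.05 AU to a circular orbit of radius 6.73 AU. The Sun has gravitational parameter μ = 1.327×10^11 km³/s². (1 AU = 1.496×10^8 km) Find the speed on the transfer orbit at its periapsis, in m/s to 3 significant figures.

In km: r₁ = 2.05 × 1.496×10^8 = 3.0668×10^8 km; r₂ = 6.73 × 1.496×10^8 = 1.006808×10^9 km.
The Hohmann ellipse has a_t = (r₁ + r₂)/2 = 6.56744×10^8 km.
The periapsis of the transfer ellipse is at r = 3.0668×10^8 km.
From the vis-viva equation, v = √[μ(2/r − 1/a_t)] = 25.76 km/s.

v = 25800 m/s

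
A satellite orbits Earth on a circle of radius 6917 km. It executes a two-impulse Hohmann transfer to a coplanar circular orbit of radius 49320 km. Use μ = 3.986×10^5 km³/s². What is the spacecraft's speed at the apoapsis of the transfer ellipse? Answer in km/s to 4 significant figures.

v = 1.410 km/s

Transfer-ellipse semi-major axis a_t = (r₁ + r₂)/2 = (6917 + 49320)/2 = 28118.5 km.
At apoapsis, r = 49320 km.
Vis-viva: v = √[μ(2/r − 1/a_t)] = √[3.986×10^5 × (2/49320 − 1/28118.5)] = 1.410 km/s.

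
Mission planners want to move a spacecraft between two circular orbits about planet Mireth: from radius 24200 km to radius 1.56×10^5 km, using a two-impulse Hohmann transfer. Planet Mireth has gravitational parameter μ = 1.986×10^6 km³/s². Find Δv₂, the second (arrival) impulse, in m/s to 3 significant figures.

Δv₂ = 1720 m/s

Semi-major axis of the transfer orbit: a_t = (24200 + 1.560×10^5)/2 = 90100 km.
On the circular orbit at r = 1.560×10^5 km, v_c = √(μ/r) = 3.568 km/s.
Transfer-orbit speed at the same r (vis-viva, a = a_t): v_t = √[μ(2/r − 1/a_t)] = 1.849 km/s.
Δv₂ = |v_t − v_c| = |1.849 − 3.568| = 1.719 km/s.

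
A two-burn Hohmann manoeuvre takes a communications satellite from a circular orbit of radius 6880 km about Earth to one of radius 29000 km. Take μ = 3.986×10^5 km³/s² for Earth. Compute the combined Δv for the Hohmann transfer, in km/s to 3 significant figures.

Transfer-ellipse semi-major axis a_t = (r₁ + r₂)/2 = (6880 + 29000)/2 = 17940 km.
At r₁ the circular-orbit speed is v₁ = √(μ/r₁) = 7.6116 km/s.
On the transfer ellipse at r₁, v² = μ(2/r − 1/a) gives v_p = √[μ(2/r₁ − 1/a_t)] = 9.6775 km/s.
First burn Δv₁ = |v_p − v₁| = 2.0659 km/s.
Circular speed at r₂: v₂ = √(μ/r₂) = 3.7074 km/s.
Transfer-orbit speed at r₂: v_a = √[μ(2/r₂ − 1/a_t)] = 2.2959 km/s.
Second burn Δv₂ = |v₂ − v_a| = 1.4115 km/s.
Total Δv = Δv₁ + Δv₂ = 3.477 km/s.

Δv = 3.48 km/s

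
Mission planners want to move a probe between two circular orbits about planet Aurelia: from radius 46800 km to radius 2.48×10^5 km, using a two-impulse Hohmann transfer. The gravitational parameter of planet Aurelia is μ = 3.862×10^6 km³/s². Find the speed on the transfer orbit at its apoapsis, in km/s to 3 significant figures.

v = 2.22 km/s

The Hohmann ellipse has a_t = (r₁ + r₂)/2 = 1.474×10^5 km.
The apoapsis of the transfer ellipse is at r = 2.480×10^5 km.
From the vis-viva equation, v = √[μ(2/r − 1/a_t)] = 2.224 km/s.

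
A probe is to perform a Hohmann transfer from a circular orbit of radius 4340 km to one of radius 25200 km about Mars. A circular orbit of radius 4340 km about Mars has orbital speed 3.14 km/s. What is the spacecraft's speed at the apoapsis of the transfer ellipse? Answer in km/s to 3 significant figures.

v = 0.706 km/s

From the circular-orbit relation v² = μ/r at r = 4340 km: μ = v²r = (3.14)² × 4340 = 42790.7 km³/s².
The Hohmann ellipse has a_t = (r₁ + r₂)/2 = 14770 km.
At apoapsis, r = 25200 km.
Applying v² = μ(2/r − 1/a_t): v = 0.7064 km/s.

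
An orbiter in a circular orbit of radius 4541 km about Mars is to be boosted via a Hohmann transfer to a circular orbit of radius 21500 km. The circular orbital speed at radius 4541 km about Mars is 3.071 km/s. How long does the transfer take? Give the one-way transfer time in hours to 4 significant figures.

t = 6.265 hours

From the circular-orbit relation v² = μ/r at r = 4541 km: μ = v²r = (3.071)² × 4541 = 42826.4 km³/s².
Semi-major axis of the transfer orbit: a_t = (4541 + 21500)/2 = 13020.5 km.
Transfer time t = π√(a_t³/μ) = π√((13020.5)³ / 42826.4) = 22555 s.
Converting: 22555 s ÷ 3600 s/hour = 6.265 hours.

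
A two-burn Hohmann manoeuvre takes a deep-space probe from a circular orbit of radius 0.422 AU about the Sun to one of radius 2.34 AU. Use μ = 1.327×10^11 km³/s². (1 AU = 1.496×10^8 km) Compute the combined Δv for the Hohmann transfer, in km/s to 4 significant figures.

Δv = 22.54 km/s

In km: r₁ = 0.422 × 1.496×10^8 = 6.31312×10^7 km; r₂ = 2.34 × 1.496×10^8 = 3.50064×10^8 km.
Semi-major axis of the transfer orbit: a_t = (6.31312×10^7 + 3.50064×10^8)/2 = 2.065976×10^8 km.
Circular speed at r₁: v₁ = √(μ/r₁) = √(1.327×10^11/6.31312×10^7) = 45.85 km/s.
On the transfer ellipse at r₁, vis-viva equation gives v_p = √[μ(2/r₁ − 1/a_t)] = 59.68 km/s.
First burn Δv₁ = |v_p − v₁| = 13.83 km/s.
Circular speed at r₂: v₂ = √(μ/r₂) = 19.470 km/s.
Transfer-orbit speed at r₂: v_a = √[μ(2/r₂ − 1/a_t)] = 10.763 km/s.
Second burn Δv₂ = |v₂ − v_a| = 8.707 km/s.
Δv = Δv₁ + Δv₂ = 13.83 + 8.707 = 22.54 km/s.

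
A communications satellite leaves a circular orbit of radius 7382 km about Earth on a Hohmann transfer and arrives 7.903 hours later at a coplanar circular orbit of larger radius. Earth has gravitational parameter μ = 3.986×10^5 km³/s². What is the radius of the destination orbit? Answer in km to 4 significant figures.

r₂ = 56570 km

Transfer time t = 7.903 hours = 28450.8 s, and t = π√(a_t³/μ).
So a_t = (μ t²/π²)^(1/3) = (3.986×10^5 × (28450.8)² / π²)^(1/3) = 31975 km.
Since a_t = (r₁ + r₂)/2, r₂ = 2a_t − r₁ = 2×31975 − 7382 = 56568 km.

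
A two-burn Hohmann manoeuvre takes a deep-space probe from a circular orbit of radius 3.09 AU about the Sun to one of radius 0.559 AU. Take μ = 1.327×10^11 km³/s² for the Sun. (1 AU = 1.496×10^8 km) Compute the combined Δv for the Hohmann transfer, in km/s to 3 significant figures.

Δv = 19.6 km/s

In km: r₁ = 3.09 × 1.496×10^8 = 4.62264×10^8 km; r₂ = 0.559 × 1.496×10^8 = 8.36264×10^7 km.
The Hohmann ellipse has a_t = (r₁ + r₂)/2 = 2.729452×10^8 km.
At r₁ the circular-orbit speed is v₁ = √(μ/r₁) = 16.943 km/s.
On the transfer ellipse at r₁, v² = μ(2/r − 1/a) gives v_a = √[μ(2/r₁ − 1/a_t)] = 9.3783 km/s.
First burn Δv₁ = |v_a − v₁| = 7.5647 km/s.
Circular speed at r₂: v₂ = √(μ/r₂) = 39.835 km/s.
Transfer-orbit speed at r₂: v_p = √[μ(2/r₂ − 1/a_t)] = 51.841 km/s.
Second burn Δv₂ = |v₂ − v_p| = 12.006 km/s.
Δv = Δv₁ + Δv₂ = 7.5647 + 12.006 = 19.57 km/s.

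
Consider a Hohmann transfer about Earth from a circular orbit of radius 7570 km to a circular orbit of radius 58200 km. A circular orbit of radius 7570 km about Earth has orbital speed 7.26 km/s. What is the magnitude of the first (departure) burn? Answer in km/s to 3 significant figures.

From the circular-orbit relation v² = μ/r at r = 7570 km: μ = v²r = (7.26)² × 7570 = 3.98997×10^5 km³/s².
The Hohmann ellipse has a_t = (r₁ + r₂)/2 = 32885 km.
Circular speed at r = 7570 km: v_c = √(μ/r) = 7.260 km/s.
Vis-viva on the transfer ellipse at r = 7570 km gives v_t = √[μ(2/r − 1/a_t)] = 9.658 km/s.
Δv₁ = |v_t − v_c| = |9.658 − 7.260| = 2.398 km/s.

Δv₁ = 2.40 km/s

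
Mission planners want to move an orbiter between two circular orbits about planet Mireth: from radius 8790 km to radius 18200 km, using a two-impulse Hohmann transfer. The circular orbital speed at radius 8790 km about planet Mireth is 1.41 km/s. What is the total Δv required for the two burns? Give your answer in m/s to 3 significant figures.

Δv = 417 m/s

From the circular-orbit relation v² = μ/r at r = 8790 km: μ = v²r = (1.41)² × 8790 = 17475.4 km³/s².
The Hohmann ellipse has a_t = (r₁ + r₂)/2 = 13495 km.
Circular speed at r₁: v₁ = √(μ/r₁) = √(17475.4/8790) = 1.41000 km/s.
On the transfer ellipse at r₁, vis-viva equation gives v_p = √[μ(2/r₁ − 1/a_t)] = 1.63745 km/s.
First burn Δv₁ = |v_p − v₁| = 0.22745 km/s.
At r₂, v₂ = √(μ/r₂) = 0.97989 km/s.
Transfer-orbit speed at r₂: v_a = √[μ(2/r₂ − 1/a_t)] = 0.79083 km/s.
Second burn Δv₂ = |v₂ − v_a| = 0.18906 km/s.
Total Δv = Δv₁ + Δv₂ = 0.4165 km/s.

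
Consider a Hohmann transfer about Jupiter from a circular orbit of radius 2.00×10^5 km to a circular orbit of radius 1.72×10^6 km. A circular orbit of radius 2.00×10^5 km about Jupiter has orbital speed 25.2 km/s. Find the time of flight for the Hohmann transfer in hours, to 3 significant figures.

From the circular-orbit relation v² = μ/r at r = 2.00×10^5 km: μ = v²r = (25.2)² × 2.00×10^5 = 1.27008×10^8 km³/s².
Transfer-ellipse semi-major axis a_t = (r₁ + r₂)/2 = (2.000×10^5 + 1.720×10^6)/2 = 9.600×10^5 km.
Half the transfer-orbit period gives t = π√(a_t³/μ) = 2.622×10^5 s.
Converting: 2.622×10^5 s ÷ 3600 s/hour = 72.8 hours.

t = 72.8 hours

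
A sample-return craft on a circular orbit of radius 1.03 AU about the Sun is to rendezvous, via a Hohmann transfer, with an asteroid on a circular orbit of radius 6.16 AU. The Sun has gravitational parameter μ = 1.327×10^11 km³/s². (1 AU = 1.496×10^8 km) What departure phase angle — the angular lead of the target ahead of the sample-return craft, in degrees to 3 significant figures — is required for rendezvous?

In km: r₁ = 1.03 × 1.496×10^8 = 1.54088×10^8 km; r₂ = 6.16 × 1.496×10^8 = 9.21536×10^8 km.
The Hohmann ellipse has a_t = (r₁ + r₂)/2 = 5.37812×10^8 km.
The half-period of the transfer ellipse is t = π√(a_t³/μ) = 1.07562×10^8 s.
Target angular speed ω₂ = √(μ/r₂³) = 1.30217×10^-8 rad/s.
Angle swept by the target during transfer: ω₂·t = 1.40064 rad = 80.251°.
Arrival is 180° from departure on the ellipse, so φ = 180° − 80.251° = 99.7°.

φ = 99.7°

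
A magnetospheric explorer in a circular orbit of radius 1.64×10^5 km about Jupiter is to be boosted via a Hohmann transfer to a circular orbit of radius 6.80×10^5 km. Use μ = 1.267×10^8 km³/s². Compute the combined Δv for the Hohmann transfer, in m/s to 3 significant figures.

Δv = 12600 m/s

Semi-major axis of the transfer orbit: a_t = (1.640×10^5 + 6.800×10^5)/2 = 4.220×10^5 km.
At r₁ the circular-orbit speed is v₁ = √(μ/r₁) = 27.795 km/s.
Transfer-orbit speed at r₁ (vis-viva): v_p = √[μ(2/r₁ − 1/a_t)] = 35.283 km/s.
First burn Δv₁ = |v_p − v₁| = 7.488 km/s.
Circular speed at r₂: v₂ = √(μ/r₂) = 13.65 km/s.
Transfer-orbit speed at r₂: v_a = √[μ(2/r₂ − 1/a_t)] = 8.509 km/s.
Second burn Δv₂ = |v₂ − v_a| = 5.141 km/s.
Δv = Δv₁ + Δv₂ = 7.488 + 5.141 = 12.63 km/s.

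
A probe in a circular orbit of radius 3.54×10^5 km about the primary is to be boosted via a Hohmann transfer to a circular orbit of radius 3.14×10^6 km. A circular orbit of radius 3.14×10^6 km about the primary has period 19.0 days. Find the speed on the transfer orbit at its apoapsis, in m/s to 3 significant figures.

From Kepler's third law T² = 4π²r³/μ at r = 3.14×10^6 km, T = 19.0 days = 19.0 × 86400 s = 1.6416×10^6 s: μ = 4π²r³/T² = 4.53538×10^8 km³/s².
Semi-major axis of the transfer orbit: a_t = (3.540×10^5 + 3.140×10^6)/2 = 1.747×10^6 km.
At apoapsis, r = 3.140×10^6 km.
Applying v² = μ(2/r − 1/a_t): v = 5.410 km/s.

v = 5410 m/s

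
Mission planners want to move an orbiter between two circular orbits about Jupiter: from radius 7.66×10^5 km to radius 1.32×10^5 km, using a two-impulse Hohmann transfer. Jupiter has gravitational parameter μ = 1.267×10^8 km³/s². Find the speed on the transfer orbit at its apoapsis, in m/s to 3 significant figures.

Transfer-ellipse semi-major axis a_t = (r₁ + r₂)/2 = (7.660×10^5 + 1.320×10^5)/2 = 4.490×10^5 km.
At apoapsis, r = 7.660×10^5 km.
From the vis-viva equation, v = √[μ(2/r − 1/a_t)] = 6.973 km/s.

v = 6970 m/s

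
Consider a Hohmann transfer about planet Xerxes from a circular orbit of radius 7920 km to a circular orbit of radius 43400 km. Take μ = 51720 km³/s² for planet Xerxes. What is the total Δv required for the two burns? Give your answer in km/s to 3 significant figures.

Δv = 1.25 km/s

Transfer-ellipse semi-major axis a_t = (r₁ + r₂)/2 = (7920 + 43400)/2 = 25660 km.
At r₁ the circular-orbit speed is v₁ = √(μ/r₁) = 2.555 km/s.
Transfer-orbit speed at r₁ (vis-viva): v_p = √[μ(2/r₁ − 1/a_t)] = 3.323 km/s.
First burn Δv₁ = |v_p − v₁| = 0.7680 km/s.
Circular speed at r₂: v₂ = √(μ/r₂) = 1.0917 km/s.
Transfer-orbit speed at r₂: v_a = √[μ(2/r₂ − 1/a_t)] = 0.60648 km/s.
Second burn Δv₂ = |v₂ − v_a| = 0.4852 km/s.
Total Δv = Δv₁ + Δv₂ = 1.253 km/s.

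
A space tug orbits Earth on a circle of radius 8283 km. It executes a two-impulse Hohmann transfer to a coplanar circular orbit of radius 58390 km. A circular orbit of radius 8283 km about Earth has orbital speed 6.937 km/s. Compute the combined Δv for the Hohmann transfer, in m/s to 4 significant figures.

Δv = 3554 m/s

From the circular-orbit relation v² = μ/r at r = 8283 km: μ = v²r = (6.937)² × 8283 = 3.98594×10^5 km³/s².
Semi-major axis of the transfer orbit: a_t = (8283 + 58390)/2 = 33336.5 km.
At r₁ the circular-orbit speed is v₁ = √(μ/r₁) = 6.937 km/s.
Transfer-orbit speed at r₁ (v² = μ(2/r − 1/a)): v_p = √[μ(2/r₁ − 1/a_t)] = 9.181 km/s.
First burn Δv₁ = |v_p − v₁| = 2.244 km/s.
Circular speed at r₂: v₂ = √(μ/r₂) = 2.6127 km/s.
Transfer-orbit speed at r₂: v_a = √[μ(2/r₂ − 1/a_t)] = 1.3024 km/s.
Second burn Δv₂ = |v₂ − v_a| = 1.310 km/s.
Total Δv = Δv₁ + Δv₂ = 3.554 km/s.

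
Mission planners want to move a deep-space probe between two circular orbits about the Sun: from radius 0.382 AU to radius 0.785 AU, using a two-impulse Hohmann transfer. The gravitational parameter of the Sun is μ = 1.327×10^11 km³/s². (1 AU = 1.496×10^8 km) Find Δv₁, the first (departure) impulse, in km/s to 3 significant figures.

In km: r₁ = 0.382 × 1.496×10^8 = 5.71472×10^7 km; r₂ = 0.785 × 1.496×10^8 = 1.17436×10^8 km.
The Hohmann ellipse has a_t = (r₁ + r₂)/2 = 8.72916×10^7 km.
On the circular orbit at r = 5.71472×10^7 km, v_c = √(μ/r) = 48.188 km/s.
Vis-viva on the transfer ellipse at r = 5.71472×10^7 km gives v_t = √[μ(2/r − 1/a_t)] = 55.892 km/s.
Δv₁ = |v_t − v_c| = |55.892 − 48.188| = 7.704 km/s.

Δv₁ = 7.70 km/s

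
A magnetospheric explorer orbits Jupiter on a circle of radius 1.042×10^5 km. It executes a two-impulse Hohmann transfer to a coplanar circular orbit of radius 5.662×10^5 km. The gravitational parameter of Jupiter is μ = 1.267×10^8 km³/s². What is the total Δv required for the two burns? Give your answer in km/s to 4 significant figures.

Transfer-ellipse semi-major axis a_t = (r₁ + r₂)/2 = (1.042×10^5 + 5.662×10^5)/2 = 3.352×10^5 km.
Circular speed at r₁: v₁ = √(μ/r₁) = √(1.267×10^8/1.042×10^5) = 34.87 km/s.
Transfer-orbit speed at r₁ (vis-viva equation): v_p = √[μ(2/r₁ − 1/a_t)] = 45.32 km/s.
First burn Δv₁ = |v_p − v₁| = 10.45 km/s.
At r₂, v₂ = √(μ/r₂) = 14.959 km/s.
Transfer-orbit speed at r₂: v_a = √[μ(2/r₂ − 1/a_t)] = 8.3404 km/s.
Second burn Δv₂ = |v₂ − v_a| = 6.619 km/s.
Δv = Δv₁ + Δv₂ = 10.45 + 6.619 = 17.07 km/s.

Δv = 17.07 km/s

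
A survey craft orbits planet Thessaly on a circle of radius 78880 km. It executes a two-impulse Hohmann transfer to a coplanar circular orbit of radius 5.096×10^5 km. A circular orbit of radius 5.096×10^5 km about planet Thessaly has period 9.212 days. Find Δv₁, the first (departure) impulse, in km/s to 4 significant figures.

From Kepler's third law T² = 4π²r³/μ at r = 5.096×10^5 km, T = 9.212 days = 9.212 × 86400 s = 7.959168×10^5 s: μ = 4π²r³/T² = 8.24732×10^6 km³/s².
Transfer-ellipse semi-major axis a_t = (r₁ + r₂)/2 = (78880 + 5.096×10^5)/2 = 2.9424×10^5 km.
Circular speed at r = 78880 km: v_c = √(μ/r) = 10.2252 km/s.
Transfer-orbit speed at the same r (vis-viva, a = a_t): v_t = √[μ(2/r − 1/a_t)] = 13.4566 km/s.
Δv₁ = |v_t − v_c| = |13.4566 − 10.2252| = 3.231 km/s.

Δv₁ = 3.231 km/s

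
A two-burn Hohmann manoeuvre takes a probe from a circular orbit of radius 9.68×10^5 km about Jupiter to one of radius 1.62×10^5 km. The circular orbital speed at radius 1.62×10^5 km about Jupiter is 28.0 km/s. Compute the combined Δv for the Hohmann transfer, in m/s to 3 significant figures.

From the circular-orbit relation v² = μ/r at r = 1.62×10^5 km: μ = v²r = (28.0)² × 1.62×10^5 = 1.27008×10^8 km³/s².
Semi-major axis of the transfer orbit: a_t = (9.680×10^5 + 1.620×10^5)/2 = 5.650×10^5 km.
At r₁ the circular-orbit speed is v₁ = √(μ/r₁) = 11.4545 km/s.
Transfer-orbit speed at r₁ (v² = μ(2/r − 1/a)): v_a = √[μ(2/r₁ − 1/a_t)] = 6.13354 km/s.
First burn Δv₁ = |v_a − v₁| = 5.321 km/s.
At r₂, v₂ = √(μ/r₂) = 28.00 km/s.
Transfer-orbit speed at r₂: v_p = √[μ(2/r₂ − 1/a_t)] = 36.65 km/s.
Second burn Δv₂ = |v₂ − v_p| = 8.650 km/s.
Δv = Δv₁ + Δv₂ = 5.321 + 8.650 = 13.97 km/s.

Δv = 14000 m/s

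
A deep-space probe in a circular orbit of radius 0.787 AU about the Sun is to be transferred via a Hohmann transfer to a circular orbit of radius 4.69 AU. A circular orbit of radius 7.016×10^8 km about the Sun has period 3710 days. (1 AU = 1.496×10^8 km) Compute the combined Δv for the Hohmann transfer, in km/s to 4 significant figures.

Δv = 16.74 km/s

From Kepler's third law T² = 4π²r³/μ at r = 7.016×10^8 km, T = 3710 days = 3710 × 86400 s = 3.20544×10^8 s: μ = 4π²r³/T² = 1.32695×10^11 km³/s².
In km: r₁ = 0.787 × 1.496×10^8 = 1.177352×10^8 km; r₂ = 4.69 × 1.496×10^8 = 7.01624×10^8 km.
Transfer-ellipse semi-major axis a_t = (r₁ + r₂)/2 = (1.177352×10^8 + 7.01624×10^8)/2 = 4.096796×10^8 km.
At r₁ the circular-orbit speed is v₁ = √(μ/r₁) = 33.57 km/s.
On the transfer ellipse at r₁, vis-viva gives v_p = √[μ(2/r₁ − 1/a_t)] = 43.93 km/s.
First burn Δv₁ = |v_p − v₁| = 10.36 km/s.
At r₂, v₂ = √(μ/r₂) = 13.752 km/s.
Transfer-orbit speed at r₂: v_a = √[μ(2/r₂ − 1/a_t)] = 7.3723 km/s.
Second burn Δv₂ = |v₂ − v_a| = 6.380 km/s.
Total Δv = Δv₁ + Δv₂ = 16.74 km/s.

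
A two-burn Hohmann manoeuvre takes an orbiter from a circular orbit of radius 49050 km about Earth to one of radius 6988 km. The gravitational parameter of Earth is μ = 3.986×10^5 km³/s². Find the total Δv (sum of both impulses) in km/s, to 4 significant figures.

Δv = 3.867 km/s

Transfer-ellipse semi-major axis a_t = (r₁ + r₂)/2 = (49050 + 6988)/2 = 28019 km.
Circular speed at r₁: v₁ = √(μ/r₁) = √(3.986×10^5/49050) = 2.851 km/s.
Transfer-orbit speed at r₁ (vis-viva): v_a = √[μ(2/r₁ − 1/a_t)] = 1.424 km/s.
First burn Δv₁ = |v_a − v₁| = 1.427 km/s.
Circular speed at r₂: v₂ = √(μ/r₂) = 7.553 km/s.
Transfer-orbit speed at r₂: v_p = √[μ(2/r₂ − 1/a_t)] = 9.993 km/s.
Second burn Δv₂ = |v₂ − v_p| = 2.440 km/s.
Δv = Δv₁ + Δv₂ = 1.427 + 2.440 = 3.867 km/s.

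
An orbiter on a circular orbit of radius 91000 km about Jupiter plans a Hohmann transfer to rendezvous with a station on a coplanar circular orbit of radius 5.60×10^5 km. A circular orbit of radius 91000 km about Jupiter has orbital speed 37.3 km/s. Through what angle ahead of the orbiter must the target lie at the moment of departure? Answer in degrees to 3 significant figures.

From the circular-orbit relation v² = μ/r at r = 91000 km: μ = v²r = (37.3)² × 91000 = 1.26607×10^8 km³/s².
Transfer-ellipse semi-major axis a_t = (r₁ + r₂)/2 = (91000 + 5.600×10^5)/2 = 3.255×10^5 km.
Transfer time t = π√(a_t³/μ) = 51850 s.
The target's mean motion on its circular orbit is ω₂ = √(μ/r₂³) = 2.685×10^-5 rad/s.
Angle swept by the target during transfer: ω₂·t = 1.3922 rad = 79.77°.
The orbiter traverses 180° on the transfer ellipse, so the target must lead by 180° − 79.77° = 100°.

φ = 100°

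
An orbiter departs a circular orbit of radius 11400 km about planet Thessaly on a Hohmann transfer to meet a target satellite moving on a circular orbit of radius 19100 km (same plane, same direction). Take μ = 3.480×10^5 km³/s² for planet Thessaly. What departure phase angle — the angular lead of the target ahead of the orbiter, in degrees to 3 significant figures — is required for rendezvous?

Semi-major axis of the transfer orbit: a_t = (11400 + 19100)/2 = 15250 km.
Transfer time t = π√(a_t³/μ) = 10029 s.
Target angular speed ω₂ = √(μ/r₂³) = 2.2348×10^-4 rad/s.
Angle swept by the target during transfer: ω₂·t = 2.241 rad = 128.4°.
Arrival is 180° from departure on the ellipse, so φ = 180° − 128.4° = 51.6°.

φ = 51.6°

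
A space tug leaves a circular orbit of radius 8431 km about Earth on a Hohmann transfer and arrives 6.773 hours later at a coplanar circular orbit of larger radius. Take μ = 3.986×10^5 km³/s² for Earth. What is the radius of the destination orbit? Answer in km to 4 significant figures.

r₂ = 49270 km

Transfer time t = 6.773 hours = 24382.8 s, and t = π√(a_t³/μ).
So a_t = (μ t²/π²)^(1/3) = (3.986×10^5 × (24382.8)² / π²)^(1/3) = 28849 km.
Since a_t = (r₁ + r₂)/2, r₂ = 2a_t − r₁ = 2×28849 − 8431 = 49267 km.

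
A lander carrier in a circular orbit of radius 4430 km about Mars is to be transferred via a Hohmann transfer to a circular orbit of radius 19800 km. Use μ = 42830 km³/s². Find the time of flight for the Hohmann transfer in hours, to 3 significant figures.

Transfer-ellipse semi-major axis a_t = (r₁ + r₂)/2 = (4430 + 19800)/2 = 12115 km.
Transfer time t = π√(a_t³/μ) = π√((12115)³ / 42830) = 20240 s.
Converting: 20240 s ÷ 3600 s/hour = 5.62 hours.

t = 5.62 hours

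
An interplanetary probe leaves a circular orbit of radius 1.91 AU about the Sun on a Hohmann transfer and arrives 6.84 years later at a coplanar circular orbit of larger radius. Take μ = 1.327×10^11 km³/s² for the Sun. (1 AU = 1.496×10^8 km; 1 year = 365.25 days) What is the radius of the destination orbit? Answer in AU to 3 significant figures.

In km: r₁ = 1.91 × 1.496×10^8 = 2.85736×10^8 km.
Transfer time t = 6.84 years × 365.25 × 86400 s = 2.15853984×10^8 s, and t = π√(a_t³/μ).
So a_t = (μ t²/π²)^(1/3) = (1.327×10^11 × (2.15853984×10^8)² / π²)^(1/3) = 8.5565×10^8 km.
Since a_t = (r₁ + r₂)/2, r₂ = 2a_t − r₁ = 2×8.5565×10^8 − 2.85736×10^8 = 1.425564×10^9 km.
In AU: r₂ = 1.425564×10^9 / 1.496×10^8 = 9.53 AU.

r₂ = 9.53 AU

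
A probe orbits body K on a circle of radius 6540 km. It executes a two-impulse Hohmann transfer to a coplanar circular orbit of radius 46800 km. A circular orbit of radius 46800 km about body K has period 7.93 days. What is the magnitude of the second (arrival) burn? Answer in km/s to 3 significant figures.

Δv₂ = 0.217 km/s

From Kepler's third law T² = 4π²r³/μ at r = 46800 km, T = 7.93 days = 7.93 × 86400 s = 6.85152×10^5 s: μ = 4π²r³/T² = 8620.32 km³/s².
The Hohmann ellipse has a_t = (r₁ + r₂)/2 = 26670 km.
On the circular orbit at r = 46800 km, v_c = √(μ/r) = 0.4292 km/s.
Vis-viva on the transfer ellipse at r = 46800 km gives v_t = √[μ(2/r − 1/a_t)] = 0.2125 km/s.
Δv₂ = |v_t − v_c| = |0.2125 − 0.4292| = 0.2167 km/s.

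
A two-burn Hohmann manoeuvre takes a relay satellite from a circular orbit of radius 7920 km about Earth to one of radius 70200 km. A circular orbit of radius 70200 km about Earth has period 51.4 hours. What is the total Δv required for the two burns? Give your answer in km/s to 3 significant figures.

Δv = 3.73 km/s

From Kepler's third law T² = 4π²r³/μ at r = 70200 km, T = 51.4 hours = 51.4 × 3600 s = 1.8504×10^5 s: μ = 4π²r³/T² = 3.98878×10^5 km³/s².
Transfer-ellipse semi-major axis a_t = (r₁ + r₂)/2 = (7920 + 70200)/2 = 39060 km.
Circular speed at r₁: v₁ = √(μ/r₁) = √(3.98878×10^5/7920) = 7.096714 km/s.
On the transfer ellipse at r₁, vis-viva gives v_p = √[μ(2/r₁ − 1/a_t)] = 9.513926 km/s.
First burn Δv₁ = |v_p − v₁| = 2.41721 km/s.
At r₂, v₂ = √(μ/r₂) = 2.38370 km/s.
Transfer-orbit speed at r₂: v_a = √[μ(2/r₂ − 1/a_t)] = 1.07337 km/s.
Second burn Δv₂ = |v₂ − v_a| = 1.31033 km/s.
Total Δv = Δv₁ + Δv₂ = 3.728 km/s.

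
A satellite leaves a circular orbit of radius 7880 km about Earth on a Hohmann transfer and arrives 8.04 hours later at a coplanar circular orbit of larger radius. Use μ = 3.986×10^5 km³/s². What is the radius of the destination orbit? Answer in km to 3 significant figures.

Transfer time t = 8.04 hours = 28944 s, and t = π√(a_t³/μ).
So a_t = (μ t²/π²)^(1/3) = (3.986×10^5 × (28944)² / π²)^(1/3) = 32343 km.
Since a_t = (r₁ + r₂)/2, r₂ = 2a_t − r₁ = 2×32343 − 7880 = 56806 km.

r₂ = 56800 km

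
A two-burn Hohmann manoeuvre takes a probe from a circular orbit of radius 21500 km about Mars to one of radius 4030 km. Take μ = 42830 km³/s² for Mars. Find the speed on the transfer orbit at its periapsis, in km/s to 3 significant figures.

Semi-major axis of the transfer orbit: a_t = (21500 + 4030)/2 = 12765 km.
The periapsis of the transfer ellipse is at r = 4030 km.
Applying v² = μ(2/r − 1/a_t): v = 4.231 km/s.

v = 4.23 km/s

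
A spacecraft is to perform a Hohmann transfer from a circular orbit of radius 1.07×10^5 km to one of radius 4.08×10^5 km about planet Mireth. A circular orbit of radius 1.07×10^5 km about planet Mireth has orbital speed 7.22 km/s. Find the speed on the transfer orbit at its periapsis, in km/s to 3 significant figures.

From the circular-orbit relation v² = μ/r at r = 1.07×10^5 km: μ = v²r = (7.22)² × 1.07×10^5 = 5.57774×10^6 km³/s².
The Hohmann ellipse has a_t = (r₁ + r₂)/2 = 2.575×10^5 km.
At periapsis, r = 1.070×10^5 km.
From the vis-viva equation, v = √[μ(2/r − 1/a_t)] = 9.088 km/s.

v = 9.09 km/s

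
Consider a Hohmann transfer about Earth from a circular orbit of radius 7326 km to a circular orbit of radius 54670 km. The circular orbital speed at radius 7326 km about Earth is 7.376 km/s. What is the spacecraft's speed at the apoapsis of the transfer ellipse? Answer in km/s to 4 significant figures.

From the circular-orbit relation v² = μ/r at r = 7326 km: μ = v²r = (7.376)² × 7326 = 3.98574×10^5 km³/s².
Semi-major axis of the transfer orbit: a_t = (7326 + 54670)/2 = 30998 km.
The apoapsis of the transfer ellipse is at r = 54670 km.
From the vis-viva equation, v = √[μ(2/r − 1/a_t)] = 1.313 km/s.

v = 1.313 km/s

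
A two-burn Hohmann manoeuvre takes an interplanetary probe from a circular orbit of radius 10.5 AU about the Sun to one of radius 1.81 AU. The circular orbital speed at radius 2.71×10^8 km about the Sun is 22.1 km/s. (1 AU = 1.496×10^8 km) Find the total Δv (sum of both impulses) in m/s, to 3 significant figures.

From the circular-orbit relation v² = μ/r at r = 2.71×10^8 km: μ = v²r = (22.1)² × 2.71×10^8 = 1.32359×10^11 km³/s².
In km: r₁ = 10.5 × 1.496×10^8 = 1.5708×10^9 km; r₂ = 1.81 × 1.496×10^8 = 2.70776×10^8 km.
Transfer-ellipse semi-major axis a_t = (r₁ + r₂)/2 = (1.5708×10^9 + 2.70776×10^8)/2 = 9.20788×10^8 km.
Circular speed at r₁: v₁ = √(μ/r₁) = √(1.32359×10^11/1.5708×10^9) = 9.1794 km/s.
Transfer-orbit speed at r₁ (vis-viva equation): v_a = √[μ(2/r₁ − 1/a_t)] = 4.9778 km/s.
First burn Δv₁ = |v_a − v₁| = 4.202 km/s.
At r₂, v₂ = √(μ/r₂) = 22.109 km/s.
Transfer-orbit speed at r₂: v_p = √[μ(2/r₂ − 1/a_t)] = 28.877 km/s.
Second burn Δv₂ = |v₂ − v_p| = 6.768 km/s.
Total Δv = Δv₁ + Δv₂ = 10.97 km/s.

Δv = 11000 m/s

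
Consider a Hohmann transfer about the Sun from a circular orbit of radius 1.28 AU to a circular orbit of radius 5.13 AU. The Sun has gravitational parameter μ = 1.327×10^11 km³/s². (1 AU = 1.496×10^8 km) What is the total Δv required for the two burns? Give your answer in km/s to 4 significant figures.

Δv = 11.82 km/s

In km: r₁ = 1.28 × 1.496×10^8 = 1.91488×10^8 km; r₂ = 5.13 × 1.496×10^8 = 7.67448×10^8 km.
Transfer-ellipse semi-major axis a_t = (r₁ + r₂)/2 = (1.91488×10^8 + 7.67448×10^8)/2 = 4.79468×10^8 km.
At r₁ the circular-orbit speed is v₁ = √(μ/r₁) = 26.32 km/s.
Transfer-orbit speed at r₁ (vis-viva equation): v_p = √[μ(2/r₁ − 1/a_t)] = 33.30 km/s.
First burn Δv₁ = |v_p − v₁| = 6.980 km/s.
At r₂, v₂ = √(μ/r₂) = 13.15 km/s.
Transfer-orbit speed at r₂: v_a = √[μ(2/r₂ − 1/a_t)] = 8.310 km/s.
Second burn Δv₂ = |v₂ − v_a| = 4.840 km/s.
Δv = Δv₁ + Δv₂ = 6.980 + 4.840 = 11.82 km/s.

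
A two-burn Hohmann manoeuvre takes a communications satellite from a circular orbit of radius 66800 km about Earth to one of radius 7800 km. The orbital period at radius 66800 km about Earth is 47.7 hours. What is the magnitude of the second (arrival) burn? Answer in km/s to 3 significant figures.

From Kepler's third law T² = 4π²r³/μ at r = 66800 km, T = 47.7 hours = 47.7 × 3600 s = 1.7172×10^5 s: μ = 4π²r³/T² = 3.99068×10^5 km³/s².
The Hohmann ellipse has a_t = (r₁ + r₂)/2 = 37300 km.
Circular speed at r = 7800 km: v_c = √(μ/r) = 7.153 km/s.
Vis-viva on the transfer ellipse at r = 7800 km gives v_t = √[μ(2/r − 1/a_t)] = 9.572 km/s.
Δv₂ = |v_t − v_c| = |9.572 − 7.153| = 2.419 km/s.

Δv₂ = 2.42 km/s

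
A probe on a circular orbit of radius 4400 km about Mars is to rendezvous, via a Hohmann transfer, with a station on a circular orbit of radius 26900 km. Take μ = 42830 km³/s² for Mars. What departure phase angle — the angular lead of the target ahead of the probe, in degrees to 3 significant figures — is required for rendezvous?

Transfer-ellipse semi-major axis a_t = (r₁ + r₂)/2 = (4400 + 26900)/2 = 15650 km.
Transfer time t = π√(a_t³/μ) = 29720 s.
Target angular speed ω₂ = √(μ/r₂³) = 4.6908×10^-5 rad/s.
Angle swept by the target during transfer: ω₂·t = 1.3941 rad = 79.88°.
Arrival is 180° from departure on the ellipse, so φ = 180° − 79.88° = 100°.

φ = 100°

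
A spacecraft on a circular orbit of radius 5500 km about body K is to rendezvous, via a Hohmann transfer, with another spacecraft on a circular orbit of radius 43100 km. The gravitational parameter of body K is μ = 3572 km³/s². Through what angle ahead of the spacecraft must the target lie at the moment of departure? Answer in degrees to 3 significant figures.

φ = 104°

Semi-major axis of the transfer orbit: a_t = (5500 + 43100)/2 = 24300 km.
Transfer time t = π√(a_t³/μ) = 1.991×10^5 s.
Target angular speed ω₂ = √(μ/r₂³) = 6.679×10^-6 rad/s.
Angle swept by the target during transfer: ω₂·t = 1.330 rad = 76.20°.
Arrival is 180° from departure on the ellipse, so φ = 180° − 76.20° = 104°.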